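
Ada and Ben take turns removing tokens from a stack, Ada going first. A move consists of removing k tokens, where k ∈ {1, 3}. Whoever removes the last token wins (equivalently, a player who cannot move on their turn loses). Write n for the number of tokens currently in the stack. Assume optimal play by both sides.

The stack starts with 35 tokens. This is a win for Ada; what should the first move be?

Use the standard recursion: the mover loses at a terminal position; elsewhere, the mover wins exactly when some move hands the opponent an L position.
n=0: no move → L
n=1: →0(L), so W
n=2: →1(W) only, which is W, so L
n=3: →2(L), so W
n=4: →3(W), 1(W) — all W, so L
n=5: →4(L), so W
n=6: →5(W), 3(W) — all W, so L
n=7: →6(L), so W
n=8: →7(W), 5(W) — all W, so L
n=9: →8(L), so W
n=10: →9(W), 7(W) — all W, so L
n=11: →10(L), so W
n=12: →11(W), 9(W) — all W, so L
n=13: →12(L), so W
n=14: →13(W), 11(W) — all W, so L
n=15: →14(L), so W
n=16: →15(W), 13(W) — all W, so L
n=17: →16(L), so W
n=18: →17(W), 15(W) — all W, so L
n=19: →18(L), so W
n=20: →19(W), 17(W) — all W, so L
n=21: →20(L), so W
n=22: →21(W), 19(W) — all W, so L
n=23: →22(L), so W
n=24: →23(W), 21(W) — all W, so L
n=25: →24(L), so W
n=26: →25(W), 23(W) — all W, so L
n=27: →26(L), so W
n=28: →27(W), 25(W) — all W, so L
n=29: →28(L), so W
n=30: →29(W), 27(W) — all W, so L
n=31: →30(L), so W
n=32: →31(W), 29(W) — all W, so L
n=33: →32(L), so W
n=34: →33(W), 31(W) — all W, so L
n=35: →34(L), so W
From 35, the L positions reachable in one move are: 34, 32. Any move reaching one of these is winning.

Remove 1, leaving 34.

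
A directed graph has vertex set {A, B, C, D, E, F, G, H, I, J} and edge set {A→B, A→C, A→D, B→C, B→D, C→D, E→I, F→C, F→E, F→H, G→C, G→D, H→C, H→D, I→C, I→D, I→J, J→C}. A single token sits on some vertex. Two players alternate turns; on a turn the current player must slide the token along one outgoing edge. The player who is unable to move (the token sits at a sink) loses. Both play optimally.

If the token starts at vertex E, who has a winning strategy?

Work bottom-up. With no move the player to move loses. Otherwise the position is W if at least one move leads to an L position for the opponent, and L if every move leads to a W.
Every edge goes from a vertex to one that appears earlier in the order D, C, J, I, G, H, E, F, B, A, so processing vertices in that order labels each vertex after all of its successors.
D: no outgoing edge → L
C: reaches L-position D → W
J: only reaches C(W), which is W → L
I: reaches L-position J → W
G: reaches L-position D → W
H: reaches L-position D → W
E: only reaches I(W), which is W → L
F: reaches L-position E → W
B: reaches L-position D → W
A: reaches L-position D → W
Every move from E reaches a W position, so the mover loses.

The second player wins.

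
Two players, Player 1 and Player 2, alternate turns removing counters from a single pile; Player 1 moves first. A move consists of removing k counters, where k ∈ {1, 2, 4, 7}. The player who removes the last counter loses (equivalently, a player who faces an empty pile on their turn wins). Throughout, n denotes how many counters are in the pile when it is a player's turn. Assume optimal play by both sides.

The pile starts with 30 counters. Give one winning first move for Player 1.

Work bottom-up. With no move the player to move wins. Otherwise the position is W if at least one move leads to an L position for the opponent, and L if every move leads to a W.
n=0: no move; the opponent has just taken the last counter and therefore loses → W
n=1: →0(W) only, which is W, so L
n=2: →1(L), so W
n=3: →1(L), so W
n=4: →3(W), 2(W), 0(W) — all W, so L
n=5: →4(L), so W
n=6: →4(L), so W
n=7: →6(W), 5(W), 3(W), 0(W) — all W, so L
n=8: →7(L), so W
n=9: →7(L), so W
n=10: →9(W), 8(W), 6(W), 3(W) — all W, so L
n=11: →10(L), so W
n=12: →10(L), so W
n=13: →12(W), 11(W), 9(W), 6(W) — all W, so L
n=14: →13(L), so W
n=15: →13(L), so W
n=16: →15(W), 14(W), 12(W), 9(W) — all W, so L
n=17: →16(L), so W
n=18: →16(L), so W
n=19: →18(W), 17(W), 15(W), 12(W) — all W, so L
n=20: →19(L), so W
n=21: →19(L), so W
n=22: →21(W), 20(W), 18(W), 15(W) — all W, so L
n=23: →22(L), so W
n=24: →22(L), so W
n=25: →24(W), 23(W), 21(W), 18(W) — all W, so L
n=26: →25(L), so W
n=27: →25(L), so W
n=28: →27(W), 26(W), 24(W), 21(W) — all W, so L
n=29: →28(L), so W
n=30: →28(L), so W
From 30, the L positions reachable in one move are: 28.

Remove 2, leaving 28.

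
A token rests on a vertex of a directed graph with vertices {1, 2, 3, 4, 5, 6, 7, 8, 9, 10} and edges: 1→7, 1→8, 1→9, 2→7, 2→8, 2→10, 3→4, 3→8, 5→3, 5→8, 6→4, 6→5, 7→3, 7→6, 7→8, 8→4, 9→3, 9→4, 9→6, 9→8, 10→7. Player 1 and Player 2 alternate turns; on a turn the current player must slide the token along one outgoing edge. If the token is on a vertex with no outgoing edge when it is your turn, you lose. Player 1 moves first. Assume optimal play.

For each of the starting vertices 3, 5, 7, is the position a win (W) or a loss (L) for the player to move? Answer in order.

3: W, 5: L, 7: L

Compute win/loss labels from the base case upward. A position with no move is L. Any other position is W if it can reach an L in one move, else L.
Every edge goes from a vertex to one that appears earlier in the order 4, 8, 3, 5, 6, 9, 7, 1, 10, 2, so processing vertices in that order labels each vertex after all of its successors.
4: no outgoing edge → L
8: W (go to 4, an L position)
3: W (go to 4, an L position)
5: L (options 3(W), 8(W) are all W)
6: W (go to 5, an L position)
9: W (go to 4, an L position)
7: L (options 6(W), 3(W), 8(W) are all W)
1: W (go to 7, an L position)
10: W (go to 7, an L position)
2: W (go to 7, an L position)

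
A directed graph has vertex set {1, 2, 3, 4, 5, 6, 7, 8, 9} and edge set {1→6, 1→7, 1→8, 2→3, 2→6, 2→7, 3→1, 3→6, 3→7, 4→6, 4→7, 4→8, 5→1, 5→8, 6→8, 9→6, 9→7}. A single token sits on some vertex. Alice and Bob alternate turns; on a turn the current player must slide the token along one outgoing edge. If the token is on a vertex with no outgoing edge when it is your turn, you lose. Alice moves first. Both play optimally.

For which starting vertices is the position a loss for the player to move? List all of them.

7, 8

Work bottom-up. With no move the player to move loses. Otherwise the position is W if at least one move leads to an L position for the opponent, and L if every move leads to a W.
Every edge goes from a vertex to one that appears earlier in the order 8, 7, 6, 1, 9, 3, 4, 5, 2, so processing vertices in that order labels each vertex after all of its successors.
8: no outgoing edge → L
7: no outgoing edge → L
6: can move to 8, which is L ⇒ W
1: can move to 7, which is L ⇒ W
9: can move to 7, which is L ⇒ W
3: can move to 7, which is L ⇒ W
4: can move to 7, which is L ⇒ W
5: can move to 8, which is L ⇒ W
2: can move to 7, which is L ⇒ W
Reading off the rows marked L gives the requested list; there are 2 such vertices.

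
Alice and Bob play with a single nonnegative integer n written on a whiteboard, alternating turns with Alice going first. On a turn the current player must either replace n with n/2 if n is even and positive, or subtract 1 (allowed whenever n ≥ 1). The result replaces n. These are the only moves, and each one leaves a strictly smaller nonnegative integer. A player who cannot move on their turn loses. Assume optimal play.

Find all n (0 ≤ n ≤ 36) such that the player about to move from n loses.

Compute win/loss labels from the base case upward. A position with no move is L. Any other position is W if it can reach an L in one move, else L.
n=0: no move → L
n=1: can move to 0, which is L ⇒ W
n=2: the only move is to 1(W), a W ⇒ L
n=3: can move to 2, which is L ⇒ W
n=4: can move to 2, which is L ⇒ W
n=5: the only move is to 4(W), a W ⇒ L
n=6: can move to 5, which is L ⇒ W
n=7: the only move is to 6(W), a W ⇒ L
n=8: can move to 7, which is L ⇒ W
n=9: the only move is to 8(W), a W ⇒ L
n=10: can move to 5, which is L ⇒ W
n=11: the only move is to 10(W), a W ⇒ L
n=12: can move to 11, which is L ⇒ W
n=13: the only move is to 12(W), a W ⇒ L
n=14: can move to 7, which is L ⇒ W
n=15: the only move is to 14(W), a W ⇒ L
n=16: can move to 15, which is L ⇒ W
n=17: the only move is to 16(W), a W ⇒ L
n=18: can move to 9, which is L ⇒ W
n=19: the only move is to 18(W), a W ⇒ L
n=20: can move to 19, which is L ⇒ W
n=21: the only move is to 20(W), a W ⇒ L
n=22: can move to 11, which is L ⇒ W
n=23: the only move is to 22(W), a W ⇒ L
n=24: can move to 23, which is L ⇒ W
n=25: the only move is to 24(W), a W ⇒ L
n=26: can move to 13, which is L ⇒ W
n=27: the only move is to 26(W), a W ⇒ L
n=28: can move to 27, which is L ⇒ W
n=29: the only move is to 28(W), a W ⇒ L
n=30: can move to 15, which is L ⇒ W
n=31: the only move is to 30(W), a W ⇒ L
n=32: can move to 31, which is L ⇒ W
n=33: the only move is to 32(W), a W ⇒ L
n=34: can move to 17, which is L ⇒ W
n=35: the only move is to 34(W), a W ⇒ L
n=36: can move to 35, which is L ⇒ W
The losing starting values of n are exactly the entries labelled L in this table (18 of them).

0, 2, 5, 7, 9, 11, 13, 15, 17, 19, 21, 23, 25, 27, 29, 31, 33, 35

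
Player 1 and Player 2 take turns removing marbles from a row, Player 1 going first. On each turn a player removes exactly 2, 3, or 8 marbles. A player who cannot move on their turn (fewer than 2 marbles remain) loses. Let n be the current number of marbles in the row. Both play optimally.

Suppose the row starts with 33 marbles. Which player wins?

Positions with no move are L. A position that does have a move is losing for the player to move precisely when every available move leads to a winning position for the opponent. Fill in the labels:
n=0: no move → L
n=1: no move → L
n=2: reaches L-position 0 → W
n=3: reaches L-position 1 → W
n=4: reaches L-position 1 → W
n=5: only reaches 3(W), 2(W), all W → L
n=6: only reaches 4(W), 3(W), all W → L
n=7: reaches L-position 5 → W
n=8: reaches L-position 6 → W
n=9: reaches L-position 6 → W
n=10: only reaches 8(W), 7(W), 2(W), all W → L
n=11: only reaches 9(W), 8(W), 3(W), all W → L
n=12: reaches L-position 10 → W
n=13: reaches L-position 11 → W
n=14: reaches L-position 11 → W
n=15: only reaches 13(W), 12(W), 7(W), all W → L
n=16: only reaches 14(W), 13(W), 8(W), all W → L
n=17: reaches L-position 15 → W
n=18: reaches L-position 16 → W
n=19: reaches L-position 16 → W
n=20: only reaches 18(W), 17(W), 12(W), all W → L
n=21: only reaches 19(W), 18(W), 13(W), all W → L
n=22: reaches L-position 20 → W
n=23: reaches L-position 21 → W
n=24: reaches L-position 21 → W
n=25: only reaches 23(W), 22(W), 17(W), all W → L
n=26: only reaches 24(W), 23(W), 18(W), all W → L
n=27: reaches L-position 25 → W
n=28: reaches L-position 26 → W
n=29: reaches L-position 26 → W
n=30: only reaches 28(W), 27(W), 22(W), all W → L
n=31: only reaches 29(W), 28(W), 23(W), all W → L
n=32: reaches L-position 30 → W
n=33: reaches L-position 31 → W
From 33 Player 1 can remove 2, leaving 31, reaching an L position.

Player 1 wins.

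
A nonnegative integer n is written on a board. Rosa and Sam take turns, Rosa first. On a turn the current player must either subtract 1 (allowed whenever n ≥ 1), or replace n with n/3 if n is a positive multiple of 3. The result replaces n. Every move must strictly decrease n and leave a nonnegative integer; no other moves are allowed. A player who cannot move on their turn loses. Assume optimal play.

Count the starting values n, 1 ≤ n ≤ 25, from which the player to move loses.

11

Build the W/L table. Terminal = L. A non-terminal position is W if it has a move to some L; otherwise it is L.
n=0: no move → L
n=1: can move to 0, which is L ⇒ W
n=2: the only move is to 1(W), a W ⇒ L
n=3: can move to 2, which is L ⇒ W
n=4: the only move is to 3(W), a W ⇒ L
n=5: can move to 4, which is L ⇒ W
n=6: can move to 2, which is L ⇒ W
n=7: the only move is to 6(W), a W ⇒ L
n=8: can move to 7, which is L ⇒ W
n=9: moves to 3(W), 8(W); every one is W ⇒ L
n=10: can move to 9, which is L ⇒ W
n=11: the only move is to 10(W), a W ⇒ L
n=12: can move to 4, which is L ⇒ W
n=13: the only move is to 12(W), a W ⇒ L
n=14: can move to 13, which is L ⇒ W
n=15: moves to 5(W), 14(W); every one is W ⇒ L
n=16: can move to 15, which is L ⇒ W
n=17: the only move is to 16(W), a W ⇒ L
n=18: can move to 17, which is L ⇒ W
n=19: the only move is to 18(W), a W ⇒ L
n=20: can move to 19, which is L ⇒ W
n=21: can move to 7, which is L ⇒ W
n=22: the only move is to 21(W), a W ⇒ L
n=23: can move to 22, which is L ⇒ W
n=24: moves to 8(W), 23(W); every one is W ⇒ L
n=25: can move to 24, which is L ⇒ W
L entries with 1 ≤ n ≤ 25 (n=0 is outside the asked range and is not counted): n = 2, 4, 7, 9, 11, 13, 15, 17, 19, 22, 24; that makes 11.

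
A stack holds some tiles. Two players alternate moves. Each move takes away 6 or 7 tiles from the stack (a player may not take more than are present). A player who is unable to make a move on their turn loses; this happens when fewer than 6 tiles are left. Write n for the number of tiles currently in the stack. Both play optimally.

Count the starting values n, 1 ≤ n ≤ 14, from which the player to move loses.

7

Positions with no move are L. A position that does have a move is losing for the player to move precisely when every available move leads to a winning position for the opponent. Fill in the labels:
n=0: no move → L
n=1: no move → L
n=2: no move → L
n=3: no move → L
n=4: no move → L
n=5: no move → L
n=6: reaches L-position 0 → W
n=7: reaches L-position 1 → W
n=8: reaches L-position 2 → W
n=9: reaches L-position 3 → W
n=10: reaches L-position 4 → W
n=11: reaches L-position 5 → W
n=12: reaches L-position 5 → W
n=13: only reaches 7(W), 6(W), all W → L
n=14: only reaches 8(W), 7(W), all W → L
L entries with 1 ≤ n ≤ 14 (n=0 is outside the asked range and is not counted): n = 1, 2, 3, 4, 5, 13, 14; that makes 7.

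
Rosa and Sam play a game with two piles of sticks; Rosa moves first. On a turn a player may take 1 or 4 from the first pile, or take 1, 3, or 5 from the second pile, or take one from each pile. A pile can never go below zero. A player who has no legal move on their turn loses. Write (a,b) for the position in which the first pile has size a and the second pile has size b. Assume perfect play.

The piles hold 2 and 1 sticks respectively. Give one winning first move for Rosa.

Move to (2,0).

Classify positions by backward induction: terminal positions (no move available) are L. From any other position, the mover wins iff some move reaches an L.
No move ever increases a pile, so every position that can arise here has a ≤ 2 and b ≤ 1; it is enough to label the cells with 0 ≤ a ≤ 2 and 0 ≤ b ≤ 1.
Every move lowers a or b (never raises either), so fill the grid row by row in increasing a, and left to right within a row: each cell's successors are then already labelled.
      b=0  b=1
a=0:    L    W
a=1:    W    W
a=2:    L    W
Cells with no legal move (terminal, hence L): (0,0).
The remaining L cells, each justified by listing all of its moves:
(2,0): only reaches (1,0)(W), which is W → L
Every other cell has at least one move into one of the L cells above, so it is W.
From (2,1), the L positions reachable in one move are: (2,0).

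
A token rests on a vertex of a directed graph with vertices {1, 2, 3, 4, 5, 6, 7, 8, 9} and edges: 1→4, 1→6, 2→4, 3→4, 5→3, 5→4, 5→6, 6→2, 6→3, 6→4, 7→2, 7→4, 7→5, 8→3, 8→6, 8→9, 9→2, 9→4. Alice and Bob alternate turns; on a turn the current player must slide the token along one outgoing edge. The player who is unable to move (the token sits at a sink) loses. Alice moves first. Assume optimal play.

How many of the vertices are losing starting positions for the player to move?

Classify positions by backward induction: terminal positions (no move available) are L. From any other position, the mover wins iff some move reaches an L.
Every edge goes from a vertex to one that appears earlier in the order 4, 3, 2, 6, 1, 9, 5, 8, 7, so processing vertices in that order labels each vertex after all of its successors.
4: no outgoing edge → L
3: reaches L-position 4 → W
2: reaches L-position 4 → W
6: reaches L-position 4 → W
1: reaches L-position 4 → W
9: reaches L-position 4 → W
5: reaches L-position 4 → W
8: only reaches 9(W), 6(W), 3(W), all W → L
7: reaches L-position 4 → W
The L vertices are 4, 8; that is 2 in all.

2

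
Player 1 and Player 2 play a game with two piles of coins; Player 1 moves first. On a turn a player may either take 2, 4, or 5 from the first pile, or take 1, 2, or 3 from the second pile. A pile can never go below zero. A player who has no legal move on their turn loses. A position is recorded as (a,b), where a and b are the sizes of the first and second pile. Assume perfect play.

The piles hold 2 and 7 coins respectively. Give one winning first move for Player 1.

Label each position W (a win for the player to move) or L (a loss). A position with no legal move is L; any other position is W exactly when some move reaches an L, and L when every move reaches a W.
No move ever increases a pile, so every position that can arise here has a ≤ 2 and b ≤ 7; it is enough to label the cells with 0 ≤ a ≤ 2 and 0 ≤ b ≤ 7.
Every move lowers a or b (never raises either), so fill the grid row by row in increasing a, and left to right within a row: each cell's successors are then already labelled.
      b=0  b=1  b=2  b=3  b=4  b=5  b=6  b=7
a=0:    L    W    W    W    L    W    W    W
a=1:    L    W    W    W    L    W    W    W
a=2:    W    L    W    W    W    L    W    W
Cells with no legal move (terminal, hence L): (0,0), (1,0).
The remaining L cells, each justified by listing all of its moves:
(0,4): L (options (0,3)(W), (0,2)(W), (0,1)(W) are all W)
(1,4): L (options (1,3)(W), (1,2)(W), (1,1)(W) are all W)
(2,1): L (options (0,1)(W), (2,0)(W) are all W)
(2,5): L (options (0,5)(W), (2,4)(W), (2,3)(W), (2,2)(W) are all W)
Every other cell has at least one move into one of the L cells above, so it is W.
From (2,7), the L positions reachable in one move are: (2,5).

Move to (2,5).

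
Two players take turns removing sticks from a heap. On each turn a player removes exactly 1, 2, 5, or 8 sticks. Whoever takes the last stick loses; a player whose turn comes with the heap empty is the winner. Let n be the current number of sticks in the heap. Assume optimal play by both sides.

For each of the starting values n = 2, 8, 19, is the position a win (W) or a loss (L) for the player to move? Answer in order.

2: W, 8: W, 19: L

Build the W/L table. Terminal = W. A non-terminal position is W if it has a move to some L; otherwise it is L.
n=0: no move; the opponent has just taken the last stick and therefore loses → W
n=1: the only move is to 0(W), a W ⇒ L
n=2: can move to 1, which is L ⇒ W
n=3: can move to 1, which is L ⇒ W
n=4: moves to 3(W), 2(W); every one is W ⇒ L
n=5: can move to 4, which is L ⇒ W
n=6: can move to 4, which is L ⇒ W
n=7: moves to 6(W), 5(W), 2(W); every one is W ⇒ L
n=8: can move to 7, which is L ⇒ W
n=9: can move to 7, which is L ⇒ W
n=10: moves to 9(W), 8(W), 5(W), 2(W); every one is W ⇒ L
n=11: can move to 10, which is L ⇒ W
n=12: can move to 10, which is L ⇒ W
n=13: moves to 12(W), 11(W), 8(W), 5(W); every one is W ⇒ L
n=14: can move to 13, which is L ⇒ W
n=15: can move to 13, which is L ⇒ W
n=16: moves to 15(W), 14(W), 11(W), 8(W); every one is W ⇒ L
n=17: can move to 16, which is L ⇒ W
n=18: can move to 16, which is L ⇒ W
n=19: moves to 18(W), 17(W), 14(W), 11(W); every one is W ⇒ L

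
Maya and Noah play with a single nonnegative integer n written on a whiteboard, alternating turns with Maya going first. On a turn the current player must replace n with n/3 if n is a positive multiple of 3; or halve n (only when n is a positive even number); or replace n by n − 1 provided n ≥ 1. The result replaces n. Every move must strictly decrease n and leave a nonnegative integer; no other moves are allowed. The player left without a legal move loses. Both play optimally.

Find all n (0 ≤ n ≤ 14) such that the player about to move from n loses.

0, 2, 5, 7, 9, 11, 13

Build the W/L table. Terminal = L. A non-terminal position is W if it has a move to some L; otherwise it is L.
n=0: no move → L
n=1: →0(L), so W
n=2: →1(W) only, which is W, so L
n=3: →2(L), so W
n=4: →2(L), so W
n=5: →4(W) only, which is W, so L
n=6: →2(L), so W
n=7: →6(W) only, which is W, so L
n=8: →7(L), so W
n=9: →3(W), 8(W) — all W, so L
n=10: →5(L), so W
n=11: →10(W) only, which is W, so L
n=12: →11(L), so W
n=13: →12(W) only, which is W, so L
n=14: →7(L), so W
Reading off the rows marked L gives the requested list; there are 7 such values of n.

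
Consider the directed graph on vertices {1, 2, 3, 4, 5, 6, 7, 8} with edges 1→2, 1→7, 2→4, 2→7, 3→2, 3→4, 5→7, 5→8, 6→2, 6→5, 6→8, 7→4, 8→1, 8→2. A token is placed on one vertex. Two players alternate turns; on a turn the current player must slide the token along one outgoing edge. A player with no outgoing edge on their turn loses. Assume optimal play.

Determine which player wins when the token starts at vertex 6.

The first player wins.

Work bottom-up. With no move the player to move loses. Otherwise the position is W if at least one move leads to an L position for the opponent, and L if every move leads to a W.
Every edge goes from a vertex to one that appears earlier in the order 4, 7, 2, 1, 8, 5, 3, 6, so processing vertices in that order labels each vertex after all of its successors.
4: no outgoing edge → L
7: reaches L-position 4 → W
2: reaches L-position 4 → W
1: only reaches 2(W), 7(W), all W → L
8: reaches L-position 1 → W
5: only reaches 8(W), 7(W), all W → L
3: reaches L-position 4 → W
6: reaches L-position 5 → W
From 6 the player to move can move to 5, reaching an L position.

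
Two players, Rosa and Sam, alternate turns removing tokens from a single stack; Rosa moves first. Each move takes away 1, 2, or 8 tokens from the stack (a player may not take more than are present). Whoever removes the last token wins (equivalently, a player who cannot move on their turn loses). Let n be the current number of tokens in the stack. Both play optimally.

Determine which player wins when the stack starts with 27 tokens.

Use the standard recursion: the mover loses at a terminal position; elsewhere, the mover wins exactly when some move hands the opponent an L position.
n=0: no move → L
n=1: reaches L-position 0 → W
n=2: reaches L-position 0 → W
n=3: only reaches 2(W), 1(W), all W → L
n=4: reaches L-position 3 → W
n=5: reaches L-position 3 → W
n=6: only reaches 5(W), 4(W), all W → L
n=7: reaches L-position 6 → W
n=8: reaches L-position 6 → W
n=9: only reaches 8(W), 7(W), 1(W), all W → L
n=10: reaches L-position 9 → W
n=11: reaches L-position 9 → W
n=12: only reaches 11(W), 10(W), 4(W), all W → L
n=13: reaches L-position 12 → W
n=14: reaches L-position 12 → W
n=15: only reaches 14(W), 13(W), 7(W), all W → L
n=16: reaches L-position 15 → W
n=17: reaches L-position 15 → W
n=18: only reaches 17(W), 16(W), 10(W), all W → L
n=19: reaches L-position 18 → W
n=20: reaches L-position 18 → W
n=21: only reaches 20(W), 19(W), 13(W), all W → L
n=22: reaches L-position 21 → W
n=23: reaches L-position 21 → W
n=24: only reaches 23(W), 22(W), 16(W), all W → L
n=25: reaches L-position 24 → W
n=26: reaches L-position 24 → W
n=27: only reaches 26(W), 25(W), 19(W), all W → L
Every move from 27 reaches a W position, so the mover loses.

Sam wins.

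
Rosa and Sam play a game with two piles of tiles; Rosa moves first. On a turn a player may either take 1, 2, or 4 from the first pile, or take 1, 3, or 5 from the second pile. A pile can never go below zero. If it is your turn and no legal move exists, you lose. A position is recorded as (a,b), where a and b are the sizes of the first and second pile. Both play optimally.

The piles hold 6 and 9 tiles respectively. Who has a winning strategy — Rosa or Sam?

Positions with no move are L. A position that does have a move is losing for the player to move precisely when every available move leads to a winning position for the opponent. Fill in the labels:
No move ever increases a pile, so every position that can arise here has a ≤ 6 and b ≤ 9; it is enough to label the cells with 0 ≤ a ≤ 6 and 0 ≤ b ≤ 9.
Every move lowers a or b (never raises either), so fill the grid row by row in increasing a, and left to right within a row: each cell's successors are then already labelled.
      b=0  b=1  b=2  b=3  b=4  b=5  b=6  b=7  b=8  b=9
a=0:    L    W    L    W    L    W    L    W    L    W
a=1:    W    L    W    L    W    L    W    L    W    L
a=2:    W    W    W    W    W    W    W    W    W    W
a=3:    L    W    L    W    L    W    L    W    L    W
a=4:    W    L    W    L    W    L    W    L    W    L
a=5:    W    W    W    W    W    W    W    W    W    W
a=6:    L    W    L    W    L    W    L    W    L    W
Cells with no legal move (terminal, hence L): (0,0).
The remaining L cells, each justified by listing all of its moves:
(0,2): the only move is to (0,1)(W), a W ⇒ L
(0,4): moves to (0,3)(W), (0,1)(W); every one is W ⇒ L
(0,6): moves to (0,5)(W), (0,3)(W), (0,1)(W); every one is W ⇒ L
(0,8): moves to (0,7)(W), (0,5)(W), (0,3)(W); every one is W ⇒ L
(1,1): moves to (0,1)(W), (1,0)(W); every one is W ⇒ L
(1,3): moves to (0,3)(W), (1,2)(W), (1,0)(W); every one is W ⇒ L
(1,5): moves to (0,5)(W), (1,4)(W), (1,2)(W), (1,0)(W); every one is W ⇒ L
(1,7): moves to (0,7)(W), (1,6)(W), (1,4)(W), (1,2)(W); every one is W ⇒ L
(1,9): moves to (0,9)(W), (1,8)(W), (1,6)(W), (1,4)(W); every one is W ⇒ L
(3,0): moves to (2,0)(W), (1,0)(W); every one is W ⇒ L
(3,2): moves to (2,2)(W), (1,2)(W), (3,1)(W); every one is W ⇒ L
(3,4): moves to (2,4)(W), (1,4)(W), (3,3)(W), (3,1)(W); every one is W ⇒ L
(3,6): moves to (2,6)(W), (1,6)(W), (3,5)(W), (3,3)(W), (3,1)(W); every one is W ⇒ L
(3,8): moves to (2,8)(W), (1,8)(W), (3,7)(W), (3,5)(W), (3,3)(W); every one is W ⇒ L
(4,1): moves to (3,1)(W), (2,1)(W), (0,1)(W), (4,0)(W); every one is W ⇒ L
(4,3): moves to (3,3)(W), (2,3)(W), (0,3)(W), (4,2)(W), (4,0)(W); every one is W ⇒ L
(4,5): moves to (3,5)(W), (2,5)(W), (0,5)(W), (4,4)(W), (4,2)(W), (4,0)(W); every one is W ⇒ L
(4,7): moves to (3,7)(W), (2,7)(W), (0,7)(W), (4,6)(W), (4,4)(W), (4,2)(W); every one is W ⇒ L
(4,9): moves to (3,9)(W), (2,9)(W), (0,9)(W), (4,8)(W), (4,6)(W), (4,4)(W); every one is W ⇒ L
(6,0): moves to (5,0)(W), (4,0)(W), (2,0)(W); every one is W ⇒ L
(6,2): moves to (5,2)(W), (4,2)(W), (2,2)(W), (6,1)(W); every one is W ⇒ L
(6,4): moves to (5,4)(W), (4,4)(W), (2,4)(W), (6,3)(W), (6,1)(W); every one is W ⇒ L
(6,6): moves to (5,6)(W), (4,6)(W), (2,6)(W), (6,5)(W), (6,3)(W), (6,1)(W); every one is W ⇒ L
(6,8): moves to (5,8)(W), (4,8)(W), (2,8)(W), (6,7)(W), (6,5)(W), (6,3)(W); every one is W ⇒ L
Every other cell has at least one move into one of the L cells above, so it is W.
The starting position (6,9) is W: Rosa should move to (4,9), handing over an L position.

Rosa wins.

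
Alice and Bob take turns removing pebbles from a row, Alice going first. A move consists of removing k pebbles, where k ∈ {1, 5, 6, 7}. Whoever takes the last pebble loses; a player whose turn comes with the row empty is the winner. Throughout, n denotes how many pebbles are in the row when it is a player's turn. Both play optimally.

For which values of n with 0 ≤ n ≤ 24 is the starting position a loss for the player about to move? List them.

Work bottom-up. With no move the player to move wins. Otherwise the position is W if at least one move leads to an L position for the opponent, and L if every move leads to a W.
n=0: no move; the opponent has just taken the last pebble and therefore loses → W
n=1: the only move is to 0(W), a W ⇒ L
n=2: can move to 1, which is L ⇒ W
n=3: the only move is to 2(W), a W ⇒ L
n=4: can move to 3, which is L ⇒ W
n=5: moves to 4(W), 0(W); every one is W ⇒ L
n=6: can move to 5, which is L ⇒ W
n=7: can move to 1, which is L ⇒ W
n=8: can move to 3, which is L ⇒ W
n=9: can move to 3, which is L ⇒ W
n=10: can move to 5, which is L ⇒ W
n=11: can move to 5, which is L ⇒ W
n=12: can move to 5, which is L ⇒ W
n=13: moves to 12(W), 8(W), 7(W), 6(W); every one is W ⇒ L
n=14: can move to 13, which is L ⇒ W
n=15: moves to 14(W), 10(W), 9(W), 8(W); every one is W ⇒ L
n=16: can move to 15, which is L ⇒ W
n=17: moves to 16(W), 12(W), 11(W), 10(W); every one is W ⇒ L
n=18: can move to 17, which is L ⇒ W
n=19: can move to 13, which is L ⇒ W
n=20: can move to 15, which is L ⇒ W
n=21: can move to 15, which is L ⇒ W
n=22: can move to 17, which is L ⇒ W
n=23: can move to 17, which is L ⇒ W
n=24: can move to 17, which is L ⇒ W
Reading off the rows marked L gives the requested list; there are 6 such values of n.

1, 3, 5, 13, 15, 17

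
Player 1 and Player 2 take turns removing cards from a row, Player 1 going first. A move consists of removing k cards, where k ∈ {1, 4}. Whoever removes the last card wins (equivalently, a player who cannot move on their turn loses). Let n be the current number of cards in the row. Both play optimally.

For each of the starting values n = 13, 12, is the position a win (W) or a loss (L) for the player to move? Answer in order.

13: W, 12: L

Compute win/loss labels from the base case upward. A position with no move is L. Any other position is W if it can reach an L in one move, else L.
n=0: no move → L
n=1: →0(L), so W
n=2: →1(W) only, which is W, so L
n=3: →2(L), so W
n=4: →0(L), so W
n=5: →4(W), 1(W) — all W, so L
n=6: →5(L), so W
n=7: →6(W), 3(W) — all W, so L
n=8: →7(L), so W
n=9: →5(L), so W
n=10: →9(W), 6(W) — all W, so L
n=11: →10(L), so W
n=12: →11(W), 8(W) — all W, so L
n=13: →12(L), so W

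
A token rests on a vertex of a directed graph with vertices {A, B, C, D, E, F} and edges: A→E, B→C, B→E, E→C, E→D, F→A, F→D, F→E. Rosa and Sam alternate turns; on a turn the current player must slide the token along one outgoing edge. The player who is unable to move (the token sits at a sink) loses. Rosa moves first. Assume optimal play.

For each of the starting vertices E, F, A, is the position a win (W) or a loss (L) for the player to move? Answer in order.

Work bottom-up. With no move the player to move loses. Otherwise the position is W if at least one move leads to an L position for the opponent, and L if every move leads to a W.
Every edge goes from a vertex to one that appears earlier in the order C, D, E, A, B, F, so processing vertices in that order labels each vertex after all of its successors.
C: no outgoing edge → L
D: no outgoing edge → L
E: →D(L), so W
A: →E(W) only, which is W, so L
B: →C(L), so W
F: →A(L), so W

E: W, F: W, A: L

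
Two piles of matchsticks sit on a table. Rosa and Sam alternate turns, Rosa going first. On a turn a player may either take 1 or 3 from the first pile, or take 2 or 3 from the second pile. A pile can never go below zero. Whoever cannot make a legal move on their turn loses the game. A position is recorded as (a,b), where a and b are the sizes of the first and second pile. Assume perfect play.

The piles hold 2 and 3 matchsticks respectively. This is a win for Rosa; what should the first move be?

Move to (1,3).

Build the W/L table. Terminal = L. A non-terminal position is W if it has a move to some L; otherwise it is L.
No move ever increases a pile, so every position that can arise here has a ≤ 2 and b ≤ 3; it is enough to label the cells with 0 ≤ a ≤ 2 and 0 ≤ b ≤ 3.
Every move lowers a or b (never raises either), so fill the grid row by row in increasing a, and left to right within a row: each cell's successors are then already labelled.
      b=0  b=1  b=2  b=3
a=0:    L    L    W    W
a=1:    W    W    L    L
a=2:    L    L    W    W
Cells with no legal move (terminal, hence L): (0,0), (0,1).
The remaining L cells, each justified by listing all of its moves:
(1,2): L (options (0,2)(W), (1,0)(W) are all W)
(1,3): L (options (0,3)(W), (1,1)(W), (1,0)(W) are all W)
(2,0): L (sole option (1,0)(W) is W)
(2,1): L (sole option (1,1)(W) is W)
Every other cell has at least one move into one of the L cells above, so it is W.
From (2,3), the L positions reachable in one move are: (1,3), (2,1), (2,0). Any move reaching one of these is winning.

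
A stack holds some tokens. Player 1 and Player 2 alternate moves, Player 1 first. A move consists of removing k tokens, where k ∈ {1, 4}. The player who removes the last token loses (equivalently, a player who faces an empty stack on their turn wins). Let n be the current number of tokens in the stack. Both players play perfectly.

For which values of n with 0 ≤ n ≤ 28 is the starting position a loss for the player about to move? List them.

1, 3, 6, 8, 11, 13, 16, 18, 21, 23, 26, 28

Compute win/loss labels from the base case upward. A position with no move is W. Any other position is W if it can reach an L in one move, else L.
n=0: no move; the opponent has just taken the last token and therefore loses → W
n=1: →0(W) only, which is W, so L
n=2: →1(L), so W
n=3: →2(W) only, which is W, so L
n=4: →3(L), so W
n=5: →1(L), so W
n=6: →5(W), 2(W) — all W, so L
n=7: →6(L), so W
n=8: →7(W), 4(W) — all W, so L
n=9: →8(L), so W
n=10: →6(L), so W
n=11: →10(W), 7(W) — all W, so L
n=12: →11(L), so W
n=13: →12(W), 9(W) — all W, so L
n=14: →13(L), so W
n=15: →11(L), so W
n=16: →15(W), 12(W) — all W, so L
n=17: →16(L), so W
n=18: →17(W), 14(W) — all W, so L
n=19: →18(L), so W
n=20: →16(L), so W
n=21: →20(W), 17(W) — all W, so L
n=22: →21(L), so W
n=23: →22(W), 19(W) — all W, so L
n=24: →23(L), so W
n=25: →21(L), so W
n=26: →25(W), 22(W) — all W, so L
n=27: →26(L), so W
n=28: →27(W), 24(W) — all W, so L
The losing starting values of n are exactly the entries labelled L in this table (12 of them).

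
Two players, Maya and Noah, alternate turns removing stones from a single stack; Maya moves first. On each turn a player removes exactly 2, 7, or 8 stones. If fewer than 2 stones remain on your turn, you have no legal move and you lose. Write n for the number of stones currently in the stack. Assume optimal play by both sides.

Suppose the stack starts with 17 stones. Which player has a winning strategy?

Maya wins.

Classify positions by backward induction: terminal positions (no move available) are L. From any other position, the mover wins iff some move reaches an L.
n=0: no move → L
n=1: no move → L
n=2: W (go to 0, an L position)
n=3: W (go to 1, an L position)
n=4: L (sole option 2(W) is W)
n=5: L (sole option 3(W) is W)
n=6: W (go to 4, an L position)
n=7: W (go to 5, an L position)
n=8: W (go to 1, an L position)
n=9: W (go to 1, an L position)
n=10: L (options 8(W), 3(W), 2(W) are all W)
n=11: W (go to 4, an L position)
n=12: W (go to 10, an L position)
n=13: W (go to 5, an L position)
n=14: L (options 12(W), 7(W), 6(W) are all W)
n=15: L (options 13(W), 8(W), 7(W) are all W)
n=16: W (go to 14, an L position)
n=17: W (go to 15, an L position)
From 17 Maya can remove 2, leaving 15, reaching an L position.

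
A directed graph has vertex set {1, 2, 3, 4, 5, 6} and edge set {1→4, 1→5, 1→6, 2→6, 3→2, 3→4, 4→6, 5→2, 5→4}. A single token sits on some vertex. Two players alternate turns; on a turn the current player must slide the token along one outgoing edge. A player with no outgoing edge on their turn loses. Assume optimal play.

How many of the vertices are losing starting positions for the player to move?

Positions with no move are L. A position that does have a move is losing for the player to move precisely when every available move leads to a winning position for the opponent. Fill in the labels:
Every edge goes from a vertex to one that appears earlier in the order 6, 2, 4, 5, 1, 3, so processing vertices in that order labels each vertex after all of its successors.
6: no outgoing edge → L
2: W (go to 6, an L position)
4: W (go to 6, an L position)
5: L (options 4(W), 2(W) are all W)
1: W (go to 5, an L position)
3: L (options 4(W), 2(W) are all W)
The L vertices are 3, 5, 6; that is 3 in all.

3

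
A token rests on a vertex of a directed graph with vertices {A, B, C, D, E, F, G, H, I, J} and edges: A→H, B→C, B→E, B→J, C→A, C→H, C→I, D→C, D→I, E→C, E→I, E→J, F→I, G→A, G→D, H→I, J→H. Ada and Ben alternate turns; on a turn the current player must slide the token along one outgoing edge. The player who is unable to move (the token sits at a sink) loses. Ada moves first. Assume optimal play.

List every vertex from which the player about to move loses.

A, I, J

Classify positions by backward induction: terminal positions (no move available) are L. From any other position, the mover wins iff some move reaches an L.
Every edge goes from a vertex to one that appears earlier in the order I, H, A, C, J, D, G, E, F, B, so processing vertices in that order labels each vertex after all of its successors.
I: no outgoing edge → L
H: can move to I, which is L ⇒ W
A: the only move is to H(W), a W ⇒ L
C: can move to A, which is L ⇒ W
J: the only move is to H(W), a W ⇒ L
D: can move to I, which is L ⇒ W
G: can move to A, which is L ⇒ W
E: can move to J, which is L ⇒ W
F: can move to I, which is L ⇒ W
B: can move to J, which is L ⇒ W
Reading off the rows marked L gives the requested list; there are 3 such vertices.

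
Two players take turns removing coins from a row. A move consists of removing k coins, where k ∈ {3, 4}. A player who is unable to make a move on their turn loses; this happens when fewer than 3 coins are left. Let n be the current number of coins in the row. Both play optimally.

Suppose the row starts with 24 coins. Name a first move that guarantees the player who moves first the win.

Remove 3, leaving 21.

Use the standard recursion: the mover loses at a terminal position; elsewhere, the mover wins exactly when some move hands the opponent an L position.
n=0: no move → L
n=1: no move → L
n=2: no move → L
n=3: can move to 0, which is L ⇒ W
n=4: can move to 1, which is L ⇒ W
n=5: can move to 2, which is L ⇒ W
n=6: can move to 2, which is L ⇒ W
n=7: moves to 4(W), 3(W); every one is W ⇒ L
n=8: moves to 5(W), 4(W); every one is W ⇒ L
n=9: moves to 6(W), 5(W); every one is W ⇒ L
n=10: can move to 7, which is L ⇒ W
n=11: can move to 8, which is L ⇒ W
n=12: can move to 9, which is L ⇒ W
n=13: can move to 9, which is L ⇒ W
n=14: moves to 11(W), 10(W); every one is W ⇒ L
n=15: moves to 12(W), 11(W); every one is W ⇒ L
n=16: moves to 13(W), 12(W); every one is W ⇒ L
n=17: can move to 14, which is L ⇒ W
n=18: can move to 15, which is L ⇒ W
n=19: can move to 16, which is L ⇒ W
n=20: can move to 16, which is L ⇒ W
n=21: moves to 18(W), 17(W); every one is W ⇒ L
n=22: moves to 19(W), 18(W); every one is W ⇒ L
n=23: moves to 20(W), 19(W); every one is W ⇒ L
n=24: can move to 21, which is L ⇒ W
From 24, the L positions reachable in one move are: 21.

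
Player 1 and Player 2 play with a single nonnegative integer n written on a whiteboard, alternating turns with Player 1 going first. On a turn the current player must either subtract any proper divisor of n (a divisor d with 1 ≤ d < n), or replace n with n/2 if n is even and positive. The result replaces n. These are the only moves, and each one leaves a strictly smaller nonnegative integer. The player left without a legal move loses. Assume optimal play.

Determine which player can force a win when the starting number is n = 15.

Player 2 wins.

Compute win/loss labels from the base case upward. A position with no move is L. Any other position is W if it can reach an L in one move, else L.
n=0: no move → L
n=1: no move → L
n=2: W (go to 1, an L position)
n=3: L (sole option 2(W) is W)
n=4: W (go to 3, an L position)
n=5: L (sole option 4(W) is W)
n=6: W (go to 3, an L position)
n=7: L (sole option 6(W) is W)
n=8: W (go to 7, an L position)
n=9: L (options 6(W), 8(W) are all W)
n=10: W (go to 5, an L position)
n=11: L (sole option 10(W) is W)
n=12: W (go to 9, an L position)
n=13: L (sole option 12(W) is W)
n=14: W (go to 7, an L position)
n=15: L (options 10(W), 12(W), 14(W) are all W)
The starting position 15 is L: whatever Player 1 does, the opponent receives a W position.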